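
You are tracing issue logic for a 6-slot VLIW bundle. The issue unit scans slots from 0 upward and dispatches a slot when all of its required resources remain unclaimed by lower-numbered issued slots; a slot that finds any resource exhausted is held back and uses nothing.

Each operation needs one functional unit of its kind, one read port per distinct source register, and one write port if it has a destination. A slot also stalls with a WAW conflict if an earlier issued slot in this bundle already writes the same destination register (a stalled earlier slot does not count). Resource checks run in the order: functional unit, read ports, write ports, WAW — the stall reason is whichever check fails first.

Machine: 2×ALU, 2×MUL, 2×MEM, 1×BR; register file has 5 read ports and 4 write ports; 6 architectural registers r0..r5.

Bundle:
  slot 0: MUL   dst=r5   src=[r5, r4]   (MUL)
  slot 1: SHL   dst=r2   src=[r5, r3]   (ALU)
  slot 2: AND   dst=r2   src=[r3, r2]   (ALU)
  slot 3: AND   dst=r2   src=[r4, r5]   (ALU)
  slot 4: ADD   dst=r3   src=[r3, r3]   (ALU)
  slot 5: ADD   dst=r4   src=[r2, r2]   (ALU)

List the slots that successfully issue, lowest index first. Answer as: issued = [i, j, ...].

issued = [0, 1, 4]

slot 0 (MUL): ISSUE — free A2,Mu1,Ld2,B1 rp3 wp3
slot 1 (ALU): ISSUE — free A1,Mu1,Ld2,B1 rp1 wp2
slot 2 (ALU): stall RD_PORT — free A1,Mu1,Ld2,B1 rp1 wp2
slot 3 (ALU): stall RD_PORT — free A1,Mu1,Ld2,B1 rp1 wp2
slot 4 (ALU): ISSUE — free A0,Mu1,Ld2,B1 rp0 wp1
slot 5 (ALU): stall FU — free A0,Mu1,Ld2,B1 rp0 wp1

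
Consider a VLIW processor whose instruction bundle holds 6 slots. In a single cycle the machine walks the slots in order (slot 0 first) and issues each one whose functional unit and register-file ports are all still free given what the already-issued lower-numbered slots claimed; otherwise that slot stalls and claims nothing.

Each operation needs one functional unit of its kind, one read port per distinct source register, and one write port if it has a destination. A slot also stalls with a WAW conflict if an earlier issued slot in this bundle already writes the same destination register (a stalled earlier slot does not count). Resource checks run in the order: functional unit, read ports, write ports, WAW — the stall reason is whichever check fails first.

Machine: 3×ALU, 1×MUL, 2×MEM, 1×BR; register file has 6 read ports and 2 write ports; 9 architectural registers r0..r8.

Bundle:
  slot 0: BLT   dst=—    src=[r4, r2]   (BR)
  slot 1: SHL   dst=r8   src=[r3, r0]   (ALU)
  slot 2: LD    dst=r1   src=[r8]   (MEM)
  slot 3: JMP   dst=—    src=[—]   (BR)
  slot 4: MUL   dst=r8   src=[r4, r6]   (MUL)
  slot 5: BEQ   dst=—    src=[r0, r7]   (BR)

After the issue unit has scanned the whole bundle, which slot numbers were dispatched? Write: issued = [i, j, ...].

issued = [0, 1, 2]

  0. BR ⇒ go  {3A/1Mu/2Ld/0B | 4r 2w}
  1. ALU→r8 ⇒ go  {2A/1Mu/2Ld/0B | 2r 1w}
  2. MEM→r1 ⇒ go  {2A/1Mu/1Ld/0B | 1r 0w}
  3. BR ⇒ no(FU)  {2A/1Mu/1Ld/0B | 1r 0w}
  4. MUL→r8 ⇒ no(RD_PORT)  {2A/1Mu/1Ld/0B | 1r 0w}
  5. BR ⇒ no(FU)  {2A/1Mu/1Ld/0B | 1r 0w}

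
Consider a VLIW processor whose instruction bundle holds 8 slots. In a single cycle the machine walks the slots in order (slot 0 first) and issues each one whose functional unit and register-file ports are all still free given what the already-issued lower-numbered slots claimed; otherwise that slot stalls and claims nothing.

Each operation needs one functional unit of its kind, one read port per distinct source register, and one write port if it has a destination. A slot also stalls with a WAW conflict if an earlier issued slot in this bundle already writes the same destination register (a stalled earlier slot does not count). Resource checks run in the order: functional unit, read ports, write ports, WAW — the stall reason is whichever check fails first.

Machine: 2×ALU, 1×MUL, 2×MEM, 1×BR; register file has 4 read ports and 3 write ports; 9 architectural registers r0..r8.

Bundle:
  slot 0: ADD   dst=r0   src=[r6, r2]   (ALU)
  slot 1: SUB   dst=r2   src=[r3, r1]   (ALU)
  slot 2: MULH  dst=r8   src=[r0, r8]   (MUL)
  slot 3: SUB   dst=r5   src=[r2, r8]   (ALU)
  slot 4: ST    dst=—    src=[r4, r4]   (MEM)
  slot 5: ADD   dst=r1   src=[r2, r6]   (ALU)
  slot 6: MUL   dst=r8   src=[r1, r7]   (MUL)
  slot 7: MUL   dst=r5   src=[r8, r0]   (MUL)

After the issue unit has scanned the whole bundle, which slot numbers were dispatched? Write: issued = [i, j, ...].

issued = [0, 1]

(0) want 1×ALU +2rd +1wr — yes → AL1|MU1|ME2|BR1|rd2|wr2
(1) want 1×ALU +2rd +1wr — yes → AL0|MU1|ME2|BR1|rd0|wr1
(2) want 1×MUL +2rd +1wr — RD_PORT → AL0|MU1|ME2|BR1|rd0|wr1
(3) want 1×ALU +2rd +1wr — FU → AL0|MU1|ME2|BR1|rd0|wr1
(4) want 1×MEM +1rd +0wr — RD_PORT → AL0|MU1|ME2|BR1|rd0|wr1
(5) want 1×ALU +2rd +1wr — FU → AL0|MU1|ME2|BR1|rd0|wr1
(6) want 1×MUL +2rd +1wr — RD_PORT → AL0|MU1|ME2|BR1|rd0|wr1
(7) want 1×MUL +2rd +1wr — RD_PORT → AL0|MU1|ME2|BR1|rd0|wr1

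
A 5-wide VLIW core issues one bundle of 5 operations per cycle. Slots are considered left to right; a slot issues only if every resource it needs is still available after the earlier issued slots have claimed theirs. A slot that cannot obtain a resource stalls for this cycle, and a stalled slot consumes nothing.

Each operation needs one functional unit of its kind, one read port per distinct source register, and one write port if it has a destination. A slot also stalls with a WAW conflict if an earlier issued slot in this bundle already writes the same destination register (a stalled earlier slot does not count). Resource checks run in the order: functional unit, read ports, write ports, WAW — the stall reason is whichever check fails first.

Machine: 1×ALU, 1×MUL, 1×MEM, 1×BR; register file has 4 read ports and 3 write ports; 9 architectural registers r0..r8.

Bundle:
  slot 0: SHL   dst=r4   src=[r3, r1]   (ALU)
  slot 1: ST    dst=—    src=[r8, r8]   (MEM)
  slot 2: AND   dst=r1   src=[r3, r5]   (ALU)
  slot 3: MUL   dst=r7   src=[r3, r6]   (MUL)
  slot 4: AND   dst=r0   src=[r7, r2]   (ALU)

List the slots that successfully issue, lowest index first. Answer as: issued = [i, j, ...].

issued = [0, 1]

slot 0 (ALU): ISSUE — free A0,Mu1,Ld1,B1 rp2 wp2
slot 1 (MEM): ISSUE — free A0,Mu1,Ld0,B1 rp1 wp2
slot 2 (ALU): stall FU — free A0,Mu1,Ld0,B1 rp1 wp2
slot 3 (MUL): stall RD_PORT — free A0,Mu1,Ld0,B1 rp1 wp2
slot 4 (ALU): stall FU — free A0,Mu1,Ld0,B1 rp1 wp2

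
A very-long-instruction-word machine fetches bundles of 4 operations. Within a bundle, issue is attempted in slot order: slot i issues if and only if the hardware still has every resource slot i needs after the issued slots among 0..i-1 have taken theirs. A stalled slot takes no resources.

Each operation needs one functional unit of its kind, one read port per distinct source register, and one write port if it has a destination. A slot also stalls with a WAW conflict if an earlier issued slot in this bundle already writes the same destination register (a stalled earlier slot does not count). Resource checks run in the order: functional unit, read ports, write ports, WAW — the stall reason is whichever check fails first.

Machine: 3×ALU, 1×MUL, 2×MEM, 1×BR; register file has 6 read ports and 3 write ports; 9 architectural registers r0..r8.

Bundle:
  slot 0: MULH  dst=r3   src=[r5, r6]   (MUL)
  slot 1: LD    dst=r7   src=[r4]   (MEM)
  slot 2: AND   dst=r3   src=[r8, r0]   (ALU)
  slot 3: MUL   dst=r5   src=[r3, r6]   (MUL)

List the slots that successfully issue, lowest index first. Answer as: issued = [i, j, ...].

issued = [0, 1]

slot 0 (MUL): ISSUE — free A3,Mu0,Ld2,B1 rp4 wp2
slot 1 (MEM): ISSUE — free A3,Mu0,Ld1,B1 rp3 wp1
slot 2 (ALU): stall WAW — free A3,Mu0,Ld1,B1 rp3 wp1
slot 3 (MUL): stall FU — free A3,Mu0,Ld1,B1 rp3 wp1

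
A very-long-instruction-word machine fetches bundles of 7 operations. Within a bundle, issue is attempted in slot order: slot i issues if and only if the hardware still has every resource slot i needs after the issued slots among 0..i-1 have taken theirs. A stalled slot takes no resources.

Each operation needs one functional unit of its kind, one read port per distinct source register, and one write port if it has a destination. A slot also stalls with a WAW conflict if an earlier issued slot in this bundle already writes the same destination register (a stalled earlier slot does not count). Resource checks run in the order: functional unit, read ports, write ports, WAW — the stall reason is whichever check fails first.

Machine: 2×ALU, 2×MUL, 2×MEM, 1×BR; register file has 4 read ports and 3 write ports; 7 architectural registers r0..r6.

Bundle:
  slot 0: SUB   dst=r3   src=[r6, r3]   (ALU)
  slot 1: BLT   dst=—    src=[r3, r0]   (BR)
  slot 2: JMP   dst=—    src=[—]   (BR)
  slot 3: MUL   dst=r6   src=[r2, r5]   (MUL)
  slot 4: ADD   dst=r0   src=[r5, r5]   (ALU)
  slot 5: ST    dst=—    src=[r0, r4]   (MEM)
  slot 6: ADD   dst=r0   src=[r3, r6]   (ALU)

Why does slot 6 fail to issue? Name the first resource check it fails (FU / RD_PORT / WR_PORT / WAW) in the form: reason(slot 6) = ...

slot 0 (ALU): ISSUE — free A1,Mu2,Ld2,B1 rp2 wp2
slot 1 (BR): ISSUE — free A1,Mu2,Ld2,B0 rp0 wp2
slot 2 (BR): stall FU — free A1,Mu2,Ld2,B0 rp0 wp2
slot 3 (MUL): stall RD_PORT — free A1,Mu2,Ld2,B0 rp0 wp2
slot 4 (ALU): stall RD_PORT — free A1,Mu2,Ld2,B0 rp0 wp2
slot 5 (MEM): stall RD_PORT — free A1,Mu2,Ld2,B0 rp0 wp2
slot 6 (ALU): stall RD_PORT — free A1,Mu2,Ld2,B0 rp0 wp2

reason(slot 6) = RD_PORT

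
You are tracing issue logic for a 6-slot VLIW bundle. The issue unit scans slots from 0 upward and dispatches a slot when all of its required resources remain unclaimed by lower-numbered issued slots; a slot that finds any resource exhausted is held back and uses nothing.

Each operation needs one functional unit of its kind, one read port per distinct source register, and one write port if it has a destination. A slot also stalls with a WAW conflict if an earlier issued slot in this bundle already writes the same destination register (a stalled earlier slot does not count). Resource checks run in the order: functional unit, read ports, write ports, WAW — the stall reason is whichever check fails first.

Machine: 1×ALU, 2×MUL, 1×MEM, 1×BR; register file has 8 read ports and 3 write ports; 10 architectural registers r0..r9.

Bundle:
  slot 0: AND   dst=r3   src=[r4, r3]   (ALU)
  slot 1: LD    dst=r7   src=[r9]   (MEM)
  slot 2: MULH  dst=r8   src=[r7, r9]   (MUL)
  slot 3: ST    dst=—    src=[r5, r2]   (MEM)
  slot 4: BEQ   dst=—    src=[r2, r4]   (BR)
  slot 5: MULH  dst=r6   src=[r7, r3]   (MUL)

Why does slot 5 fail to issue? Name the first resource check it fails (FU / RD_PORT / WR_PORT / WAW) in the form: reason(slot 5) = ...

reason(slot 5) = RD_PORT

[0] ALU needs rd=2 wr=1: ok; after: ALU=0 MUL=2 MEM=1 BR=1, R=6, W=2
[1] MEM needs rd=1 wr=1: ok; after: ALU=0 MUL=2 MEM=0 BR=1, R=5, W=1
[2] MUL needs rd=2 wr=1: ok; after: ALU=0 MUL=1 MEM=0 BR=1, R=3, W=0
[3] MEM needs rd=2 wr=0: FU; after: ALU=0 MUL=1 MEM=0 BR=1, R=3, W=0
[4] BR needs rd=2 wr=0: ok; after: ALU=0 MUL=1 MEM=0 BR=0, R=1, W=0
[5] MUL needs rd=2 wr=1: RD_PORT; after: ALU=0 MUL=1 MEM=0 BR=0, R=1, W=0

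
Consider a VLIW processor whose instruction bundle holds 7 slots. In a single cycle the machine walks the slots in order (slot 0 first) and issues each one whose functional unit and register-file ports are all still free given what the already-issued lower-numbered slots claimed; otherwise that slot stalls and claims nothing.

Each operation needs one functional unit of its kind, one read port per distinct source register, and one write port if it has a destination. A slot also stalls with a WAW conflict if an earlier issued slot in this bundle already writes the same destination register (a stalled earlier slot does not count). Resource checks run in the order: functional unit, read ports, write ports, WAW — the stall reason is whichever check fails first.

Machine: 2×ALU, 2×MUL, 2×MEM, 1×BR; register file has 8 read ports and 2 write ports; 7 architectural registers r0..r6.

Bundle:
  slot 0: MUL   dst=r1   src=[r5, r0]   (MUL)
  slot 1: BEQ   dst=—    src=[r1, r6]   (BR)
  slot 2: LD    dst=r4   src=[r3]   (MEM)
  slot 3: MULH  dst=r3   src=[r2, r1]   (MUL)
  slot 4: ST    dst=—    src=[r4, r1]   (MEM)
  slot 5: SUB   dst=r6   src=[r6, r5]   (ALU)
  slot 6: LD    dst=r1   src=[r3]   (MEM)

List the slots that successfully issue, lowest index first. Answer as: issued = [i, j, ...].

#0 MUL src=r5,r0 dispatched  <A:2 Mu:1 Ld:2 B:1 rd:6 wr:1>
#1 BR src=r1,r6 dispatched  <A:2 Mu:1 Ld:2 B:0 rd:4 wr:1>
#2 MEM src=r3 dispatched  <A:2 Mu:1 Ld:1 B:0 rd:3 wr:0>
#3 MUL src=r2,r1 held:WR_PORT  <A:2 Mu:1 Ld:1 B:0 rd:3 wr:0>
#4 MEM src=r4,r1 dispatched  <A:2 Mu:1 Ld:0 B:0 rd:1 wr:0>
#5 ALU src=r6,r5 held:RD_PORT  <A:2 Mu:1 Ld:0 B:0 rd:1 wr:0>
#6 MEM src=r3 held:FU  <A:2 Mu:1 Ld:0 B:0 rd:1 wr:0>

issued = [0, 1, 2, 4]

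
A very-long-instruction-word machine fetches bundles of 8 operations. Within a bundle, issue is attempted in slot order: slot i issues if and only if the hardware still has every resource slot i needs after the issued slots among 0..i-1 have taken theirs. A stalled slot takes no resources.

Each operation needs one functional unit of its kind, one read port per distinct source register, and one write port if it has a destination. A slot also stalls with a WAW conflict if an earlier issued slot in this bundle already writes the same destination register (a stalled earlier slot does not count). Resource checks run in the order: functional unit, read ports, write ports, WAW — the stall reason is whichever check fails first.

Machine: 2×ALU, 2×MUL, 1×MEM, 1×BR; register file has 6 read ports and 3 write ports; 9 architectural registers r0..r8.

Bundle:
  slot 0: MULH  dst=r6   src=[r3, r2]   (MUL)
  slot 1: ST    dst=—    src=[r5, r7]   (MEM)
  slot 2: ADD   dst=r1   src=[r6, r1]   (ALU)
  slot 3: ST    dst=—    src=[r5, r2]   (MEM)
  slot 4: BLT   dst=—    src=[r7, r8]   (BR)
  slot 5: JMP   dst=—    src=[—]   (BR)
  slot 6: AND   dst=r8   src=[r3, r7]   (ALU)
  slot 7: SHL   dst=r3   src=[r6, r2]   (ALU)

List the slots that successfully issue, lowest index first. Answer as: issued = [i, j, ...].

issued = [0, 1, 2, 5]

[0] MUL needs rd=2 wr=1: ok; after: ALU=2 MUL=1 MEM=1 BR=1, R=4, W=2
[1] MEM needs rd=2 wr=0: ok; after: ALU=2 MUL=1 MEM=0 BR=1, R=2, W=2
[2] ALU needs rd=2 wr=1: ok; after: ALU=1 MUL=1 MEM=0 BR=1, R=0, W=1
[3] MEM needs rd=2 wr=0: FU; after: ALU=1 MUL=1 MEM=0 BR=1, R=0, W=1
[4] BR needs rd=2 wr=0: RD_PORT; after: ALU=1 MUL=1 MEM=0 BR=1, R=0, W=1
[5] BR needs rd=0 wr=0: ok; after: ALU=1 MUL=1 MEM=0 BR=0, R=0, W=1
[6] ALU needs rd=2 wr=1: RD_PORT; after: ALU=1 MUL=1 MEM=0 BR=0, R=0, W=1
[7] ALU needs rd=2 wr=1: RD_PORT; after: ALU=1 MUL=1 MEM=0 BR=0, R=0, W=1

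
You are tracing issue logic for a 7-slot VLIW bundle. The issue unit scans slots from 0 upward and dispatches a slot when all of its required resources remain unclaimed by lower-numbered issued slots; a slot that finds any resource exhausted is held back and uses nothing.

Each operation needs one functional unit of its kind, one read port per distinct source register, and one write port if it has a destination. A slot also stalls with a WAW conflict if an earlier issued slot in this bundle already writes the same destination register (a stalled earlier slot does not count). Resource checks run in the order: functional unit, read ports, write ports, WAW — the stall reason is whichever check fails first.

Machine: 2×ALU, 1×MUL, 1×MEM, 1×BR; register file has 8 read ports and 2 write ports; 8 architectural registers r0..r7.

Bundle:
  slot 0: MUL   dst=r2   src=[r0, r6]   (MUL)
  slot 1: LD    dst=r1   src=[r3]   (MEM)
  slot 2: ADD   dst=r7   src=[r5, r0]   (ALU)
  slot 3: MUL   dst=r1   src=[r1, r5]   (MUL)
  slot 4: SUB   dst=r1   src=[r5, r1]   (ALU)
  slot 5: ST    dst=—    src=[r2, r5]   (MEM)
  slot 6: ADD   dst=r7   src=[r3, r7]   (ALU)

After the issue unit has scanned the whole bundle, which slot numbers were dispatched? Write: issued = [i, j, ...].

slot 0 (MUL): ISSUE — free A2,Mu0,Ld1,B1 rp6 wp1
slot 1 (MEM): ISSUE — free A2,Mu0,Ld0,B1 rp5 wp0
slot 2 (ALU): stall WR_PORT — free A2,Mu0,Ld0,B1 rp5 wp0
slot 3 (MUL): stall FU — free A2,Mu0,Ld0,B1 rp5 wp0
slot 4 (ALU): stall WR_PORT — free A2,Mu0,Ld0,B1 rp5 wp0
slot 5 (MEM): stall FU — free A2,Mu0,Ld0,B1 rp5 wp0
slot 6 (ALU): stall WR_PORT — free A2,Mu0,Ld0,B1 rp5 wp0

issued = [0, 1]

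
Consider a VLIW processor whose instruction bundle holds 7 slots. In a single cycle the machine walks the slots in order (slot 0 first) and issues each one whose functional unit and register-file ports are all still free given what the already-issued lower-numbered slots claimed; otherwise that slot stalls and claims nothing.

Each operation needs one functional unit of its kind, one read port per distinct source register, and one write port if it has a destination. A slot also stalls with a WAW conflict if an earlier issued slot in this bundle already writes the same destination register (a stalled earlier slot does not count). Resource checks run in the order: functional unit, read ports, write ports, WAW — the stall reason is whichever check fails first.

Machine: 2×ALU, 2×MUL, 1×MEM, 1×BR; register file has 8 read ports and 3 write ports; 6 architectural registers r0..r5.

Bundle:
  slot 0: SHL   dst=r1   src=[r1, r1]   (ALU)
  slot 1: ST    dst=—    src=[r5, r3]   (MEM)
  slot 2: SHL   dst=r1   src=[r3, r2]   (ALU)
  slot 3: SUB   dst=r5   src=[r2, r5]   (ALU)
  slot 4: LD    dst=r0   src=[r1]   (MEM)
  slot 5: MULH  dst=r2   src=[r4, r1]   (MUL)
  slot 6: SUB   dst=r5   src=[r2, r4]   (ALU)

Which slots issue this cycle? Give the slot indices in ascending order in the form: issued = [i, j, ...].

  0. ALU→r1 ⇒ go  {1A/2Mu/1Ld/1B | 7r 2w}
  1. MEM ⇒ go  {1A/2Mu/0Ld/1B | 5r 2w}
  2. ALU→r1 ⇒ no(WAW)  {1A/2Mu/0Ld/1B | 5r 2w}
  3. ALU→r5 ⇒ go  {0A/2Mu/0Ld/1B | 3r 1w}
  4. MEM→r0 ⇒ no(FU)  {0A/2Mu/0Ld/1B | 3r 1w}
  5. MUL→r2 ⇒ go  {0A/1Mu/0Ld/1B | 1r 0w}
  6. ALU→r5 ⇒ no(FU)  {0A/1Mu/0Ld/1B | 1r 0w}

issued = [0, 1, 3, 5]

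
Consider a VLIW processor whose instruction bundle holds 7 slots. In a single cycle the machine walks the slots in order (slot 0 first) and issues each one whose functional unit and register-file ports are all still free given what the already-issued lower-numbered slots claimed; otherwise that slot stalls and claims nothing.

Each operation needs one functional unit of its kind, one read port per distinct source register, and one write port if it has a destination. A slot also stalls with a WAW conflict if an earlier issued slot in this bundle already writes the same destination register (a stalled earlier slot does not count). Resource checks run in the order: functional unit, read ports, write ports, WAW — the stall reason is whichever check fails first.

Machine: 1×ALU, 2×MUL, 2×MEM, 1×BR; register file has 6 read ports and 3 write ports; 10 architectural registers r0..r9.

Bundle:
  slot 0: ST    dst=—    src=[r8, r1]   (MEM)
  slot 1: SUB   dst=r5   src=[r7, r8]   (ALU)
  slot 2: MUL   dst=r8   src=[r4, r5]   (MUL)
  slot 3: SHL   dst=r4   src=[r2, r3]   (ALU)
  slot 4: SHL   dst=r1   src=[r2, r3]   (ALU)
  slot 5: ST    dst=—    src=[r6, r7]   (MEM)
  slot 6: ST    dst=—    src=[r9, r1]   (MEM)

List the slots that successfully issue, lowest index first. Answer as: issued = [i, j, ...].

(0) want 1×MEM +2rd +0wr — yes → AL1|MU2|ME1|BR1|rd4|wr3
(1) want 1×ALU +2rd +1wr — yes → AL0|MU2|ME1|BR1|rd2|wr2
(2) want 1×MUL +2rd +1wr — yes → AL0|MU1|ME1|BR1|rd0|wr1
(3) want 1×ALU +2rd +1wr — FU → AL0|MU1|ME1|BR1|rd0|wr1
(4) want 1×ALU +2rd +1wr — FU → AL0|MU1|ME1|BR1|rd0|wr1
(5) want 1×MEM +2rd +0wr — RD_PORT → AL0|MU1|ME1|BR1|rd0|wr1
(6) want 1×MEM +2rd +0wr — RD_PORT → AL0|MU1|ME1|BR1|rd0|wr1

issued = [0, 1, 2]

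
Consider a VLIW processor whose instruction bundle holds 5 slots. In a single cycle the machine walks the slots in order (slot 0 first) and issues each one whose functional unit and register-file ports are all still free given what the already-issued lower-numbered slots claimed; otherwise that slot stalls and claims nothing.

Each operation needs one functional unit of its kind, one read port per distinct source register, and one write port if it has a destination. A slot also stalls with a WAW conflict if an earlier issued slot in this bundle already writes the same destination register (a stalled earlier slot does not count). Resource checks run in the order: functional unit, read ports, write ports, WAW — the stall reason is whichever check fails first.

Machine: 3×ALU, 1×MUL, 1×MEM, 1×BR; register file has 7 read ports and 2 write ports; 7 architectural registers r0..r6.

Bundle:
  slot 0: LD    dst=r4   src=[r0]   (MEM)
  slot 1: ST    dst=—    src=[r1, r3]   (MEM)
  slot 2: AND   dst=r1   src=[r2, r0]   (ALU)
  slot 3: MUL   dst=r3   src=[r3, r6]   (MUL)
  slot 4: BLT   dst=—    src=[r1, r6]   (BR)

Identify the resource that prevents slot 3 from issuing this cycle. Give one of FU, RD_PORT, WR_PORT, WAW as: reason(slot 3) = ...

reason(slot 3) = WR_PORT

slot 0 (MEM): ISSUE — free A3,Mu1,Ld0,B1 rp6 wp1
slot 1 (MEM): stall FU — free A3,Mu1,Ld0,B1 rp6 wp1
slot 2 (ALU): ISSUE — free A2,Mu1,Ld0,B1 rp4 wp0
slot 3 (MUL): stall WR_PORT — free A2,Mu1,Ld0,B1 rp4 wp0
slot 4 (BR): ISSUE — free A2,Mu1,Ld0,B0 rp2 wp0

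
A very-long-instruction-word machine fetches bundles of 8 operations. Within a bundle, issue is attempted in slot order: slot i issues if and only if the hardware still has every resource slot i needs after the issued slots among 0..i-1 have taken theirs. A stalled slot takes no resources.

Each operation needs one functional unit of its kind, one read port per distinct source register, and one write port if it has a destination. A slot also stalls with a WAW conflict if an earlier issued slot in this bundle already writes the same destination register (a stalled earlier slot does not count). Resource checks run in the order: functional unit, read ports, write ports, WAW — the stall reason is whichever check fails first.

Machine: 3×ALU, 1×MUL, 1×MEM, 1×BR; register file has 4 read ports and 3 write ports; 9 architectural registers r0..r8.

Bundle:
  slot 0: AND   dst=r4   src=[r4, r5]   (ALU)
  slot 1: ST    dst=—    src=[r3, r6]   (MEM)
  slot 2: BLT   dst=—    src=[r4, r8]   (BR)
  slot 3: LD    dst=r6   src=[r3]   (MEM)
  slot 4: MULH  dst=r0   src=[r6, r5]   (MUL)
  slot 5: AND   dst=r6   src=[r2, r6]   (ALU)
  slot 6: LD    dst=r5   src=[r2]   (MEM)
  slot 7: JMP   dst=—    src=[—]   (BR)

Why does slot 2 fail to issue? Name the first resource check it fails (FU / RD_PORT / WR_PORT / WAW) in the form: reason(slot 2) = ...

reason(slot 2) = RD_PORT

[0] ALU needs rd=2 wr=1: ok; after: ALU=2 MUL=1 MEM=1 BR=1, R=2, W=2
[1] MEM needs rd=2 wr=0: ok; after: ALU=2 MUL=1 MEM=0 BR=1, R=0, W=2
[2] BR needs rd=2 wr=0: RD_PORT; after: ALU=2 MUL=1 MEM=0 BR=1, R=0, W=2
[3] MEM needs rd=1 wr=1: FU; after: ALU=2 MUL=1 MEM=0 BR=1, R=0, W=2
[4] MUL needs rd=2 wr=1: RD_PORT; after: ALU=2 MUL=1 MEM=0 BR=1, R=0, W=2
[5] ALU needs rd=2 wr=1: RD_PORT; after: ALU=2 MUL=1 MEM=0 BR=1, R=0, W=2
[6] MEM needs rd=1 wr=1: FU; after: ALU=2 MUL=1 MEM=0 BR=1, R=0, W=2
[7] BR needs rd=0 wr=0: ok; after: ALU=2 MUL=1 MEM=0 BR=0, R=0, W=2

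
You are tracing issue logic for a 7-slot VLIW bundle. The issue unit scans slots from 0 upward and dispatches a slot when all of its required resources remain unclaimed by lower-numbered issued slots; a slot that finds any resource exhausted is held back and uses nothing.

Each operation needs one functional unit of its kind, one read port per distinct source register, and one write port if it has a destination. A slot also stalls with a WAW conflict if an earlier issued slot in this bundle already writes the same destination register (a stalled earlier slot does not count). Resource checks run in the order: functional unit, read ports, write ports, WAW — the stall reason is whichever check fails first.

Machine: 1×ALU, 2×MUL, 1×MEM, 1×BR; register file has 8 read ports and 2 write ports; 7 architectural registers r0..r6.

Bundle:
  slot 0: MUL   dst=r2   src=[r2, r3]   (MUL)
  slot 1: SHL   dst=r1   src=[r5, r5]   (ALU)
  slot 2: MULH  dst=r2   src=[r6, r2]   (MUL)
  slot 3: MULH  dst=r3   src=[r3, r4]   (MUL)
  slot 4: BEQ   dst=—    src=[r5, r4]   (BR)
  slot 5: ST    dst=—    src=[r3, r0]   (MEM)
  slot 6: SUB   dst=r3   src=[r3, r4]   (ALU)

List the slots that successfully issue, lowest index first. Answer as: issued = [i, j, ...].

#0 MUL src=r2,r3 dispatched  <A:1 Mu:1 Ld:1 B:1 rd:6 wr:1>
#1 ALU src=r5,r5 dispatched  <A:0 Mu:1 Ld:1 B:1 rd:5 wr:0>
#2 MUL src=r6,r2 held:WR_PORT  <A:0 Mu:1 Ld:1 B:1 rd:5 wr:0>
#3 MUL src=r3,r4 held:WR_PORT  <A:0 Mu:1 Ld:1 B:1 rd:5 wr:0>
#4 BR src=r5,r4 dispatched  <A:0 Mu:1 Ld:1 B:0 rd:3 wr:0>
#5 MEM src=r3,r0 dispatched  <A:0 Mu:1 Ld:0 B:0 rd:1 wr:0>
#6 ALU src=r3,r4 held:FU  <A:0 Mu:1 Ld:0 B:0 rd:1 wr:0>

issued = [0, 1, 4, 5]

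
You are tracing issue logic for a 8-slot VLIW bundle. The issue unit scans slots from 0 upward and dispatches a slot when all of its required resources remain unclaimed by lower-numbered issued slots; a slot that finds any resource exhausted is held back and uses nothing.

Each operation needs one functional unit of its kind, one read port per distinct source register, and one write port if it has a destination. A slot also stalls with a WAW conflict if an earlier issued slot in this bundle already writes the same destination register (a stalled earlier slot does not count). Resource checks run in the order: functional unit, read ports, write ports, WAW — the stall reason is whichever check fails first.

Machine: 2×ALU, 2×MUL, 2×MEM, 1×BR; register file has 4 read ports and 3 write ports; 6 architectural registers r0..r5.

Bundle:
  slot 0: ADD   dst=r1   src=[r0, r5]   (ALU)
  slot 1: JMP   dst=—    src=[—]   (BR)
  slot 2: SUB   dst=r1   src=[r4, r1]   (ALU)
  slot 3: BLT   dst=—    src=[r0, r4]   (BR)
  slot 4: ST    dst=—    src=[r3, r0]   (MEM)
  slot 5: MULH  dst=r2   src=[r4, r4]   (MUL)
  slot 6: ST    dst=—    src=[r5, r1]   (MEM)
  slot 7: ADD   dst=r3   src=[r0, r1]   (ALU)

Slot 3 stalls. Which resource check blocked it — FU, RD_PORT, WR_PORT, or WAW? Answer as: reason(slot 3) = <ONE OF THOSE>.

reason(slot 3) = FU

#0 ALU src=r0,r5 dispatched  <A:1 Mu:2 Ld:2 B:1 rd:2 wr:2>
#1 BR src=- dispatched  <A:1 Mu:2 Ld:2 B:0 rd:2 wr:2>
#2 ALU src=r4,r1 held:WAW  <A:1 Mu:2 Ld:2 B:0 rd:2 wr:2>
#3 BR src=r0,r4 held:FU  <A:1 Mu:2 Ld:2 B:0 rd:2 wr:2>
#4 MEM src=r3,r0 dispatched  <A:1 Mu:2 Ld:1 B:0 rd:0 wr:2>
#5 MUL src=r4,r4 held:RD_PORT  <A:1 Mu:2 Ld:1 B:0 rd:0 wr:2>
#6 MEM src=r5,r1 held:RD_PORT  <A:1 Mu:2 Ld:1 B:0 rd:0 wr:2>
#7 ALU src=r0,r1 held:RD_PORT  <A:1 Mu:2 Ld:1 B:0 rd:0 wr:2>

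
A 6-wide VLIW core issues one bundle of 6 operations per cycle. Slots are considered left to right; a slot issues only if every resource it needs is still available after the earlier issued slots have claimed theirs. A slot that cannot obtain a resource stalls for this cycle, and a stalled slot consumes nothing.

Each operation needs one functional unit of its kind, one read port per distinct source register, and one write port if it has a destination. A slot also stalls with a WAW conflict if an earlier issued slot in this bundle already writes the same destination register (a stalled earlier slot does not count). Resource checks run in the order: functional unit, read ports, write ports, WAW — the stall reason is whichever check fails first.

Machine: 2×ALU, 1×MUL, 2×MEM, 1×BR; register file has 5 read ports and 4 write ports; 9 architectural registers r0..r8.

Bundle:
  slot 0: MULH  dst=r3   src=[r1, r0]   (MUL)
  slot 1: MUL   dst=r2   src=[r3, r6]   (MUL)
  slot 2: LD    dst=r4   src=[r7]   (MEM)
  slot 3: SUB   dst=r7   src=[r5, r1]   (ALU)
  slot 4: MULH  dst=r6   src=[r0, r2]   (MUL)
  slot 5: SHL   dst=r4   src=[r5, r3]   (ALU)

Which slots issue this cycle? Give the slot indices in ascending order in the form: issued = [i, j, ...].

issued = [0, 2, 3]

(0) want 1×MUL +2rd +1wr — yes → AL2|MU0|ME2|BR1|rd3|wr3
(1) want 1×MUL +2rd +1wr — FU → AL2|MU0|ME2|BR1|rd3|wr3
(2) want 1×MEM +1rd +1wr — yes → AL2|MU0|ME1|BR1|rd2|wr2
(3) want 1×ALU +2rd +1wr — yes → AL1|MU0|ME1|BR1|rd0|wr1
(4) want 1×MUL +2rd +1wr — FU → AL1|MU0|ME1|BR1|rd0|wr1
(5) want 1×ALU +2rd +1wr — RD_PORT → AL1|MU0|ME1|BR1|rd0|wr1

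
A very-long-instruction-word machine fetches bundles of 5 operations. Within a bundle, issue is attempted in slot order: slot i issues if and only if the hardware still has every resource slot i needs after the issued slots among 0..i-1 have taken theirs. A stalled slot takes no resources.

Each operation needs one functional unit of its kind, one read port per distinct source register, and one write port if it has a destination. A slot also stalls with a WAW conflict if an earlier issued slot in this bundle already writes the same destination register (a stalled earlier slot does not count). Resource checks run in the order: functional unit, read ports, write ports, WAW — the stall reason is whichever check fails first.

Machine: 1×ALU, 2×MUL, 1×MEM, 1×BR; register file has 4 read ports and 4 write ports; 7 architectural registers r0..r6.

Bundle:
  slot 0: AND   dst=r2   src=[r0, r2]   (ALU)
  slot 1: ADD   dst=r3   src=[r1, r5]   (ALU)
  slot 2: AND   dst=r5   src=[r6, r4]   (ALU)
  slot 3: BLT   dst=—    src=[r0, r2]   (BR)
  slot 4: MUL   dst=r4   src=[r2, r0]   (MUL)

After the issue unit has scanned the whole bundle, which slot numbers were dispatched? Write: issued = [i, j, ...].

issued = [0, 3]

#0 ALU src=r0,r2 dispatched  <A:0 Mu:2 Ld:1 B:1 rd:2 wr:3>
#1 ALU src=r1,r5 held:FU  <A:0 Mu:2 Ld:1 B:1 rd:2 wr:3>
#2 ALU src=r6,r4 held:FU  <A:0 Mu:2 Ld:1 B:1 rd:2 wr:3>
#3 BR src=r0,r2 dispatched  <A:0 Mu:2 Ld:1 B:0 rd:0 wr:3>
#4 MUL src=r2,r0 held:RD_PORT  <A:0 Mu:2 Ld:1 B:0 rd:0 wr:3>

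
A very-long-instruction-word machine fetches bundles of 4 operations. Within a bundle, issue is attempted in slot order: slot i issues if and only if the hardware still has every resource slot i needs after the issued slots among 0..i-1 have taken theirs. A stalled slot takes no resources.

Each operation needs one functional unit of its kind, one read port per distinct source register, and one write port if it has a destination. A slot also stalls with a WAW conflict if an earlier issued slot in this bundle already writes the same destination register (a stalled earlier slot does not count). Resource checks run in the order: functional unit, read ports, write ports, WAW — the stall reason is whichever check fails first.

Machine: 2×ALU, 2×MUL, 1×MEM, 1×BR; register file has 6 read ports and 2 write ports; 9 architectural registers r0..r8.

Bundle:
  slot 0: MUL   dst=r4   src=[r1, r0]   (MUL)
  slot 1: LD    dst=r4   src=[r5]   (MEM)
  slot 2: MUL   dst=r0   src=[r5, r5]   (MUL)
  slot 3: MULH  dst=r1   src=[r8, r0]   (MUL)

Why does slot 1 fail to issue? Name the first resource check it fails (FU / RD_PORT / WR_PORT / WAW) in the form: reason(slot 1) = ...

slot 0 (MUL): ISSUE — free A2,Mu1,Ld1,B1 rp4 wp1
slot 1 (MEM): stall WAW — free A2,Mu1,Ld1,B1 rp4 wp1
slot 2 (MUL): ISSUE — free A2,Mu0,Ld1,B1 rp3 wp0
slot 3 (MUL): stall FU — free A2,Mu0,Ld1,B1 rp3 wp0

reason(slot 1) = WAW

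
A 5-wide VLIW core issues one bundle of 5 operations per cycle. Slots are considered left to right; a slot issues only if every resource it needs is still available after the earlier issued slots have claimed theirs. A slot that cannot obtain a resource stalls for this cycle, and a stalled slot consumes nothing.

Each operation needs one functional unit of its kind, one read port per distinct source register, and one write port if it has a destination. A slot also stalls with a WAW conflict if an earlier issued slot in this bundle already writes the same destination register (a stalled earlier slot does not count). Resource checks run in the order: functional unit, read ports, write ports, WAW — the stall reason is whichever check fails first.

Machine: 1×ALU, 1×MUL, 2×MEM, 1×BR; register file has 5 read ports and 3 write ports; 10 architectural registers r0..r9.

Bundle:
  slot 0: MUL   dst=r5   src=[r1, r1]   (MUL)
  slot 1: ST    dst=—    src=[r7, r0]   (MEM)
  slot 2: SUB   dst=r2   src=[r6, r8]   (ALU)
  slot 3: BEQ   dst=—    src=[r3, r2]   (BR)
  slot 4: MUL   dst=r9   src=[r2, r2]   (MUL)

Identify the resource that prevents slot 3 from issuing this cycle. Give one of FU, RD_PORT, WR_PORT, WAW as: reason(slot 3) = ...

reason(slot 3) = RD_PORT

#0 MUL src=r1,r1 dispatched  <A:1 Mu:0 Ld:2 B:1 rd:4 wr:2>
#1 MEM src=r7,r0 dispatched  <A:1 Mu:0 Ld:1 B:1 rd:2 wr:2>
#2 ALU src=r6,r8 dispatched  <A:0 Mu:0 Ld:1 B:1 rd:0 wr:1>
#3 BR src=r3,r2 held:RD_PORT  <A:0 Mu:0 Ld:1 B:1 rd:0 wr:1>
#4 MUL src=r2,r2 held:FU  <A:0 Mu:0 Ld:1 B:1 rd:0 wr:1>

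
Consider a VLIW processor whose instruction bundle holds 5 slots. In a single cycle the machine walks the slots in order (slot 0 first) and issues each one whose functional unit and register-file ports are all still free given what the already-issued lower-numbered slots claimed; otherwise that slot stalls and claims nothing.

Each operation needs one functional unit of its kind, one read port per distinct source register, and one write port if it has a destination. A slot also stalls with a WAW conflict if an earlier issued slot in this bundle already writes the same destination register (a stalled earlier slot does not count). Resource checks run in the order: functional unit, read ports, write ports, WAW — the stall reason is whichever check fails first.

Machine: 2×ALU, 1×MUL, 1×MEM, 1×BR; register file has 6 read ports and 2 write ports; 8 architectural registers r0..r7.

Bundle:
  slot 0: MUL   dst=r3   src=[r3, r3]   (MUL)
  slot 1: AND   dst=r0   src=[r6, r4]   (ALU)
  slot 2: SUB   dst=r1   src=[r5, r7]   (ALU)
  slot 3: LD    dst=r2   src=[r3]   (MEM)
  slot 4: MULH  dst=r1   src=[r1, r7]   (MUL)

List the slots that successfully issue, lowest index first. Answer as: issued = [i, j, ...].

(0) want 1×MUL +1rd +1wr — yes → AL2|MU0|ME1|BR1|rd5|wr1
(1) want 1×ALU +2rd +1wr — yes → AL1|MU0|ME1|BR1|rd3|wr0
(2) want 1×ALU +2rd +1wr — WR_PORT → AL1|MU0|ME1|BR1|rd3|wr0
(3) want 1×MEM +1rd +1wr — WR_PORT → AL1|MU0|ME1|BR1|rd3|wr0
(4) want 1×MUL +2rd +1wr — FU → AL1|MU0|ME1|BR1|rd3|wr0

issued = [0, 1]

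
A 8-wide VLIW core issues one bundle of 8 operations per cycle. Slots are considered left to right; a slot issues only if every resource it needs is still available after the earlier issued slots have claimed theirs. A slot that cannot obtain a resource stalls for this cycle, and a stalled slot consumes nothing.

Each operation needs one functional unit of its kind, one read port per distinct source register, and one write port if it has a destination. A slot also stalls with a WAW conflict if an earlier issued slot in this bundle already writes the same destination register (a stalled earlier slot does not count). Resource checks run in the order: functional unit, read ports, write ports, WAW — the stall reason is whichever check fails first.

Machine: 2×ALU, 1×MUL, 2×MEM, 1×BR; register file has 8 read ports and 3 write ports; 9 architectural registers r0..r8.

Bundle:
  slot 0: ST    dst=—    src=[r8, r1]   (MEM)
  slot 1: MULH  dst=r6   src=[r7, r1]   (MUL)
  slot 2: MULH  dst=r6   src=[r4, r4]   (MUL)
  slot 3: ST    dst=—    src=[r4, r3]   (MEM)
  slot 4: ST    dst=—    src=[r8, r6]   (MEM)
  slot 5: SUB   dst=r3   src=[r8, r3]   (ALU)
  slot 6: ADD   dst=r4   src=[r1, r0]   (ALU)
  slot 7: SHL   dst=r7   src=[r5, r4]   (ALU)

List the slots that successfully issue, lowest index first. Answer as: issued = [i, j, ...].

(0) want 1×MEM +2rd +0wr — yes → AL2|MU1|ME1|BR1|rd6|wr3
(1) want 1×MUL +2rd +1wr — yes → AL2|MU0|ME1|BR1|rd4|wr2
(2) want 1×MUL +1rd +1wr — FU → AL2|MU0|ME1|BR1|rd4|wr2
(3) want 1×MEM +2rd +0wr — yes → AL2|MU0|ME0|BR1|rd2|wr2
(4) want 1×MEM +2rd +0wr — FU → AL2|MU0|ME0|BR1|rd2|wr2
(5) want 1×ALU +2rd +1wr — yes → AL1|MU0|ME0|BR1|rd0|wr1
(6) want 1×ALU +2rd +1wr — RD_PORT → AL1|MU0|ME0|BR1|rd0|wr1
(7) want 1×ALU +2rd +1wr — RD_PORT → AL1|MU0|ME0|BR1|rd0|wr1

issued = [0, 1, 3, 5]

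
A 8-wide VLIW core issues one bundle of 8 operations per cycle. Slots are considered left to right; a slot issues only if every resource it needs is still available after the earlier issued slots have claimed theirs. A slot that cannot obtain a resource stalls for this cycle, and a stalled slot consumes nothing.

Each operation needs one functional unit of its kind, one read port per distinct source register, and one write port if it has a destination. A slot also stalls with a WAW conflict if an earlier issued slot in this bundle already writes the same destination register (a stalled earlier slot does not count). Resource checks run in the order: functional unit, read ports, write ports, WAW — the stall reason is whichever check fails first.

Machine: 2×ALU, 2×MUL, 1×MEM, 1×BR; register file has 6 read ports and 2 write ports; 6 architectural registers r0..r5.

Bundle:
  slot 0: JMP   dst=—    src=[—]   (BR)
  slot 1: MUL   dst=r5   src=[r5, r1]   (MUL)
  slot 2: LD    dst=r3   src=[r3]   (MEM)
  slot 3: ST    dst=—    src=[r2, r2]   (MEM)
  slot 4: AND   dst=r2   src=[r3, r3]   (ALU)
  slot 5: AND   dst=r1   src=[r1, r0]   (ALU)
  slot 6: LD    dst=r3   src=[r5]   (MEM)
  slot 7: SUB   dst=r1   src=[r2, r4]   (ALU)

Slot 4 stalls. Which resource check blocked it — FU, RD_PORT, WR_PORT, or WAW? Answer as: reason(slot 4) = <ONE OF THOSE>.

  0. BR ⇒ go  {2A/2Mu/1Ld/0B | 6r 2w}
  1. MUL→r5 ⇒ go  {2A/1Mu/1Ld/0B | 4r 1w}
  2. MEM→r3 ⇒ go  {2A/1Mu/0Ld/0B | 3r 0w}
  3. MEM ⇒ no(FU)  {2A/1Mu/0Ld/0B | 3r 0w}
  4. ALU→r2 ⇒ no(WR_PORT)  {2A/1Mu/0Ld/0B | 3r 0w}
  5. ALU→r1 ⇒ no(WR_PORT)  {2A/1Mu/0Ld/0B | 3r 0w}
  6. MEM→r3 ⇒ no(FU)  {2A/1Mu/0Ld/0B | 3r 0w}
  7. ALU→r1 ⇒ no(WR_PORT)  {2A/1Mu/0Ld/0B | 3r 0w}

reason(slot 4) = WR_PORT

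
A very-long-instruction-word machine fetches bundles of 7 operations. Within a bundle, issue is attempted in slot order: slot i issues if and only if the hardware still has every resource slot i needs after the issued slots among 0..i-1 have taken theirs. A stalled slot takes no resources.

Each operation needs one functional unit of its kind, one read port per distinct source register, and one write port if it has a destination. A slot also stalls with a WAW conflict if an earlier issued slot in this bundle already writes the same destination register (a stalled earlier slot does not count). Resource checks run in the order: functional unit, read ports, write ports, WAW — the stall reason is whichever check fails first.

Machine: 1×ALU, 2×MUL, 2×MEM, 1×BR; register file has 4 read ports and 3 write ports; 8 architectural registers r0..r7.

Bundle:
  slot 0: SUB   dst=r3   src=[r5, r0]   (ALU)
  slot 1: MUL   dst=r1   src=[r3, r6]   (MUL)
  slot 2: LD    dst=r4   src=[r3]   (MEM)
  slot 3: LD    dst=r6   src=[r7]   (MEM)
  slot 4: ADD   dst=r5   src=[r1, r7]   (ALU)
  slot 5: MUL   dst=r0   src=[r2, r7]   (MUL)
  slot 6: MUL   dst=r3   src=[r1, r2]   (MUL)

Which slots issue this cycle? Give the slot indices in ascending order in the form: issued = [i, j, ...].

issued = [0, 1]

  0. ALU→r3 ⇒ go  {0A/2Mu/2Ld/1B | 2r 2w}
  1. MUL→r1 ⇒ go  {0A/1Mu/2Ld/1B | 0r 1w}
  2. MEM→r4 ⇒ no(RD_PORT)  {0A/1Mu/2Ld/1B | 0r 1w}
  3. MEM→r6 ⇒ no(RD_PORT)  {0A/1Mu/2Ld/1B | 0r 1w}
  4. ALU→r5 ⇒ no(FU)  {0A/1Mu/2Ld/1B | 0r 1w}
  5. MUL→r0 ⇒ no(RD_PORT)  {0A/1Mu/2Ld/1B | 0r 1w}
  6. MUL→r3 ⇒ no(RD_PORT)  {0A/1Mu/2Ld/1B | 0r 1w}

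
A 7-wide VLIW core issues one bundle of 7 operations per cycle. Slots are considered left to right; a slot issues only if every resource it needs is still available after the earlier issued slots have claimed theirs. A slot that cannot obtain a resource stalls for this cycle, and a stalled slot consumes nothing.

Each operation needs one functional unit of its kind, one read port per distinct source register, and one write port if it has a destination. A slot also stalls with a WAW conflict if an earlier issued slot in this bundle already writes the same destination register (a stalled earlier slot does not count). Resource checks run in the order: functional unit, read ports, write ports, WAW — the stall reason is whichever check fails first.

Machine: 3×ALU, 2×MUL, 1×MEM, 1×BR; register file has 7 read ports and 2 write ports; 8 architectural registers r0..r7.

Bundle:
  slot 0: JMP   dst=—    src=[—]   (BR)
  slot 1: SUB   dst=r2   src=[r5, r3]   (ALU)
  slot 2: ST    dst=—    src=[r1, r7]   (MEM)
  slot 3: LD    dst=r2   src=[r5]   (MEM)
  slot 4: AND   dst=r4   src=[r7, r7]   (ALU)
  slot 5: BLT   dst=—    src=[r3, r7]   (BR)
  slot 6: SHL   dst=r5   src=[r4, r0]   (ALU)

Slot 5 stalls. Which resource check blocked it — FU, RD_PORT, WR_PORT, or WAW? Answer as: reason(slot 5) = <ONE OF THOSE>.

reason(slot 5) = FU

slot 0 (BR): ISSUE — free A3,Mu2,Ld1,B0 rp7 wp2
slot 1 (ALU): ISSUE — free A2,Mu2,Ld1,B0 rp5 wp1
slot 2 (MEM): ISSUE — free A2,Mu2,Ld0,B0 rp3 wp1
slot 3 (MEM): stall FU — free A2,Mu2,Ld0,B0 rp3 wp1
slot 4 (ALU): ISSUE — free A1,Mu2,Ld0,B0 rp2 wp0
slot 5 (BR): stall FU — free A1,Mu2,Ld0,B0 rp2 wp0
slot 6 (ALU): stall WR_PORT — free A1,Mu2,Ld0,B0 rp2 wp0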